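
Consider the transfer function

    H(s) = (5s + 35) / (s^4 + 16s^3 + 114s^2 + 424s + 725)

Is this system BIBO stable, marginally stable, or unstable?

stable

The denominator s^4 + 16s^3 + 114s^2 + 424s + 725 factors as (s^2 + 6s + 25)(s^2 + 10s + 29), giving poles at s = -3 + 4j, -3 - 4j, -5 + 2j, -5 - 2j.
Since all poles lie strictly in the left half-plane, the system is stable.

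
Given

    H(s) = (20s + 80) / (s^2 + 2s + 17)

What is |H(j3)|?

Substitute s = j3: numerator = 80 + j60, denominator = 8 + j6.
|H(j3)| = |80 + j60| / |8 + j6| = 100 / 10 = 10.

|H(j3)| = 10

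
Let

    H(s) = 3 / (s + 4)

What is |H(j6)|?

|H(j6)| ≈ 0.4160

Substitute s = j6: numerator = 3, denominator = 4 + j6.
|H(j6)| = |3| / |4 + j6| = 3 / 7.2111 ≈ 0.4160.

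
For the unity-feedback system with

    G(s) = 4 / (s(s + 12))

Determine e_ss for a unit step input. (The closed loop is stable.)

G(s) has one pole at the origin.
This is a Type 1 system; for a step input the steady-state error is zero.

e_ss = 0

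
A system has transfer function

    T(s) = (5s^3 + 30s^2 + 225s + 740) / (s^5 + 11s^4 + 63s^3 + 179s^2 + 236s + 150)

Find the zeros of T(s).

Set the numerator to zero: 5s^3 + 30s^2 + 225s + 740 = 0, i.e. 5·(s^3 + 6s^2 + 45s + 148) = 0.
Factoring: (s + 4)(s^2 + 2s + 37) = 0.

s = -4, -1 ± 6j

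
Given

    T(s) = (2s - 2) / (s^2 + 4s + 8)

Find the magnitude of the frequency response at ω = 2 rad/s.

|T(j2)| = 0.5000

Substitute s = j2: numerator = -2 + j4, denominator = 4 + j8.
|T(j2)| = |-2 + j4| / |4 + j8| = 4.4721 / 8.9443 = 0.5000.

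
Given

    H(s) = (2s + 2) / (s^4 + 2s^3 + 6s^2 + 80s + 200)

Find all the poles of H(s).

s = 2 ± 4j, -3 ± j

The poles are the roots of the denominator s^4 + 2s^3 + 6s^2 + 80s + 200 = 0.
No real roots exist; factor into two real quadratics: (s^2 - 4s + 20)(s^2 + 6s + 10) = 0.
Each quadratic gives a conjugate pair via the quadratic formula.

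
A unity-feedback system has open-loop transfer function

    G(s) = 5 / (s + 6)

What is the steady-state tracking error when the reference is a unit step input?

e_ss = 0.5455

G(s) has no poles at the origin.
This is a Type 0 system. Kp = lim_{s→0} G(s) = 5/6.
e_ss = 1/(1 + Kp) = 1/(1 + 5/6) = 6/11 ≈ 0.5455.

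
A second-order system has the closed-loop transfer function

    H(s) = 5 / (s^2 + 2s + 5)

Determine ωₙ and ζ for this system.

ωₙ ≈ 2.236 rad/s, ζ ≈ 0.4472

Compare the denominator to the standard form s^2 + 2ζωₙs + ωₙ².
ωₙ² = 5, so ωₙ = √5 ≈ 2.236 rad/s.
2ζωₙ = 2, so ζ = 2/(2·√5) ≈ 0.4472.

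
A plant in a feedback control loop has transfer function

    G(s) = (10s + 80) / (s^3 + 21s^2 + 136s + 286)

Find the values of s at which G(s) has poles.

s = -5 + j, -5 - j, -11

The poles are the roots of the denominator s^3 + 21s^2 + 136s + 286 = 0.
Trying s = -11: the polynomial evaluates to 0, so (s + 11) is a factor.
Dividing out leaves s^2 + 10s + 26 = 0.
The quadratic formula then gives s = -5 ± 1j.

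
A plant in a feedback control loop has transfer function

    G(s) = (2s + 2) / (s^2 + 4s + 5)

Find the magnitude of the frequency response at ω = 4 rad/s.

Substitute s = j4: numerator = 2 + j8, denominator = -11 + j16.
|G(j4)| = |2 + j8| / |-11 + j16| = 8.2462 / 19.416 ≈ 0.4247.

|G(j4)| ≈ 0.4247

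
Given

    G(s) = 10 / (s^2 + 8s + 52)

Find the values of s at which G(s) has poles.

The poles are the roots of the denominator s^2 + 8s + 52 = 0.
Using the quadratic formula: s = (-8 ± √(-144))/2 = -4 ± 6j.

s = -4 + 6j, -4 - 6j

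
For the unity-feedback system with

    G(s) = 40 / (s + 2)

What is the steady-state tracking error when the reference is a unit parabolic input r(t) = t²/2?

G(s) has no poles at the origin.
This is a Type 0 system; Ka = lim_{s→0} s^2·G(s) = 0, so the steady-state error for a parabola input is infinite.

e_ss = ∞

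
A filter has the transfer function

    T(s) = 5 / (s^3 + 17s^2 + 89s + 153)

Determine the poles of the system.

The poles are the roots of the denominator s^3 + 17s^2 + 89s + 153 = 0.
Trying s = -9: the polynomial evaluates to 0, so (s + 9) is a factor.
Dividing out leaves s^2 + 8s + 17 = 0.
The quadratic formula then gives s = -4 ± 1j.

s = -4 ± j, -9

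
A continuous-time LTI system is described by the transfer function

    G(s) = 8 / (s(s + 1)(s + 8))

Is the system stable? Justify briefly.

marginally stable

The poles can be read from the denominator factors: s = 0, -1, -8.
Since the simple pole(s) at s = 0 lie on the jω-axis with none in the right half-plane, the system is marginally stable.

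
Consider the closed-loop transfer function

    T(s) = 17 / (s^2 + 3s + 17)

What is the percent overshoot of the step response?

Comparing s^2 + 3s + 17 to s^2 + 2ζωₙs + ωₙ²: ωₙ = √17 ≈ 4.123 rad/s and ζ = 3/(2·√17) ≈ 0.3638.
%OS = 100·exp(−πζ/√(1−ζ²)) = 100·exp(−π·0.3638/√(1−0.3638²)) ≈ 29.3%.

%OS ≈ 29.3%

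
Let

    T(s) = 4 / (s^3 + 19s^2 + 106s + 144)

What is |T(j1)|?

Substitute s = j1: numerator = 4, denominator = 125 + j105.
|T(j1)| = |4| / |125 + j105| = 4 / 163.25 ≈ 0.02450.

|T(j1)| ≈ 0.02450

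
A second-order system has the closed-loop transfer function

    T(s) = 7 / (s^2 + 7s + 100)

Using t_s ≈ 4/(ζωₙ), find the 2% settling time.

t_s ≈ 1.143 s

Comparing s^2 + 7s + 100 to s^2 + 2ζωₙs + ωₙ²: ωₙ = 10 rad/s and ζ = 7/(2·10) = 0.35.
ζωₙ = 7/2 = 3.5, so t_s ≈ 4/(ζωₙ) = 4/3.5 ≈ 1.143 s.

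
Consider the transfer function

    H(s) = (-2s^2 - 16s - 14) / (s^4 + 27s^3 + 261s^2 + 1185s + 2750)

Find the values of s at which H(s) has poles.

s = -10, -11, -3 + 4j, -3 - 4j

The poles are the roots of the denominator s^4 + 27s^3 + 261s^2 + 1185s + 2750 = 0.
Trying s = -10: the polynomial evaluates to 0, so (s + 10) is a factor.
Dividing out leaves s^3 + 17s^2 + 91s + 275 = 0.
This factors further as (s + 11)(s^2 + 6s + 25) = 0.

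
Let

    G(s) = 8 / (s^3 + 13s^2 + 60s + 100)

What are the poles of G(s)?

s = -5, -4 + 2j, -4 - 2j

The poles are the roots of the denominator s^3 + 13s^2 + 60s + 100 = 0.
Trying s = -5: the polynomial evaluates to 0, so (s + 5) is a factor.
Dividing out leaves s^2 + 8s + 20 = 0.
The quadratic formula then gives s = -4 ± 2j.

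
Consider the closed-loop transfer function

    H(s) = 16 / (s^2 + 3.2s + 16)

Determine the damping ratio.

Compare the denominator to the standard form s^2 + 2ζωₙs + ωₙ².
ωₙ² = 16, so ωₙ = 4 rad/s.
2ζωₙ = 3.2, so ζ = 3.2/(2·4) = 0.4.
With ζ = 0.4 the response is underdamped.

ζ = 0.4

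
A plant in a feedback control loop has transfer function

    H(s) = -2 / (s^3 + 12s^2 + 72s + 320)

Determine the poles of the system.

s = -2 + 6j, -2 - 6j, -8

The poles are the roots of the denominator s^3 + 12s^2 + 72s + 320 = 0.
Trying s = -8: the polynomial evaluates to 0, so (s + 8) is a factor.
Dividing out leaves s^2 + 4s + 40 = 0.
The quadratic formula then gives s = -2 ± 6j.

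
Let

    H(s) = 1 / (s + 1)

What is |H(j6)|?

Substitute s = j6: numerator = 1, denominator = 1 + j6.
|H(j6)| = |1| / |1 + j6| = 1 / 6.0828 ≈ 0.1644.

|H(j6)| ≈ 0.1644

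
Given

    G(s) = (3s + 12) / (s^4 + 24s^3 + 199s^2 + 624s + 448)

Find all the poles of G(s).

The poles are the roots of the denominator s^4 + 24s^3 + 199s^2 + 624s + 448 = 0.
Trying s = -1: the polynomial evaluates to 0, so (s + 1) is a factor.
Dividing out leaves s^3 + 23s^2 + 176s + 448 = 0.
This factors further as (s + 8)^2(s + 7) = 0.

s = -1, -8, -8, -7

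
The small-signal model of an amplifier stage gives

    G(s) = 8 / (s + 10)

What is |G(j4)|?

Substitute s = j4: numerator = 8, denominator = 10 + j4.
|G(j4)| = |8| / |10 + j4| = 8 / 10.770 ≈ 0.7428.

|G(j4)| ≈ 0.7428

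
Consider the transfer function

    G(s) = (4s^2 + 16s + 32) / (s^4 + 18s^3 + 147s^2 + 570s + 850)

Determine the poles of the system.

The poles are the roots of the denominator s^4 + 18s^3 + 147s^2 + 570s + 850 = 0.
No real roots exist; factor into two real quadratics: (s^2 + 8s + 17)(s^2 + 10s + 50) = 0.
Each quadratic gives a conjugate pair via the quadratic formula.

s = -4 + j, -4 - j, -5 + 5j, -5 - 5j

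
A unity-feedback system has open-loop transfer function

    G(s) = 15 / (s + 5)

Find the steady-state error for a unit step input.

e_ss = 0.2500

G(s) has no poles at the origin.
This is a Type 0 system. Kp = lim_{s→0} G(s) = 15/5 = 3.
e_ss = 1/(1 + Kp) = 1/(1 + 3) = 1/4 ≈ 0.2500.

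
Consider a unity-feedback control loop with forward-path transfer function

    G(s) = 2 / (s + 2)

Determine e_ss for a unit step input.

G(s) has no poles at the origin.
This is a Type 0 system. Kp = lim_{s→0} G(s) = 2/2 = 1.
e_ss = 1/(1 + Kp) = 1/(1 + 1) = 1/2 ≈ 0.5000.

e_ss = 0.5000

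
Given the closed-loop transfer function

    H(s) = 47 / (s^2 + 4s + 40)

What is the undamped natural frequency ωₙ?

Compare the denominator to the standard form s^2 + 2ζωₙs + ωₙ².
ωₙ² = 40, so ωₙ = √40 ≈ 6.325 rad/s.

ωₙ ≈ 6.325 rad/s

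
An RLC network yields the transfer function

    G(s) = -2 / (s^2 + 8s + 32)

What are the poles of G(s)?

s = -4 ± 4j

The poles are the roots of the denominator s^2 + 8s + 32 = 0.
Using the quadratic formula: s = (-8 ± √(-64))/2 = -4 ± 4j.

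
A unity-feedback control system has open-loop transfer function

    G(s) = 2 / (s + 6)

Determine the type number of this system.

Type 0

The denominator has no factor of s at the origin — no free integrator — so this is a Type 0 system.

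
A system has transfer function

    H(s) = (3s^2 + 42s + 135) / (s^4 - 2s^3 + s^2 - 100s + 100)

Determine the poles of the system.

s = 5, -2 + 4j, -2 - 4j, 1

The poles are the roots of the denominator s^4 - 2s^3 + s^2 - 100s + 100 = 0.
Trying s = 5: the polynomial evaluates to 0, so (s - 5) is a factor.
Dividing out leaves s^3 + 3s^2 + 16s - 20 = 0.
This factors further as (s^2 + 4s + 20)(s - 1) = 0.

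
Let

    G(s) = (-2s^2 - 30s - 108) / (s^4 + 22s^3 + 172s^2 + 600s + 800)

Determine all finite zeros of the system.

s = -6, -9

Set the numerator to zero: -2s^2 - 30s - 108 = 0, i.e. -2·(s^2 + 15s + 54) = 0.
Factoring: (s + 6)(s + 9) = 0.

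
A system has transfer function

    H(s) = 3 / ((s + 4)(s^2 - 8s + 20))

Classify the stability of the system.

unstable

The poles can be read from the denominator factors: s = -4, 4 + 2j, 4 - 2j.
Since the pole(s) at s = 4 ± 2j lie in the right half-plane, the system is unstable.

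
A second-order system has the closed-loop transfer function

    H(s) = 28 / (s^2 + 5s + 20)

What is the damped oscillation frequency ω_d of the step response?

ω_d ≈ 3.708 rad/s

Comparing s^2 + 5s + 20 to s^2 + 2ζωₙs + ωₙ²: ωₙ = √20 ≈ 4.472 rad/s and ζ = 5/(2·√20) ≈ 0.5590.
ζωₙ = 5/2 = 2.5, so ω_d = ωₙ√(1−ζ²) = √(ωₙ² − (ζωₙ)²) = √(20 − 2.5²) = √13.75 ≈ 3.708 rad/s.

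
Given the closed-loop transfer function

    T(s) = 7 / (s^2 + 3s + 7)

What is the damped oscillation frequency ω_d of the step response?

Comparing s^2 + 3s + 7 to s^2 + 2ζωₙs + ωₙ²: ωₙ = √7 ≈ 2.646 rad/s and ζ = 3/(2·√7) ≈ 0.5669.
ζωₙ = 3/2 = 1.5, so ω_d = ωₙ√(1−ζ²) = √(ωₙ² − (ζωₙ)²) = √(7 − 1.5²) = √4.75 ≈ 2.179 rad/s.

ω_d ≈ 2.179 rad/s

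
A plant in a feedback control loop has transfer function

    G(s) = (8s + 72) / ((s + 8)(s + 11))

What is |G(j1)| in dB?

|G(j1)|_dB ≈ -1.79 dB

Substitute s = j1: numerator = 72 + j8, denominator = 87 + j19.
|G(j1)| = |72 + j8| / |87 + j19| = 72.443 / 89.051 ≈ 0.8135.
In decibels: 20·log₁₀(0.8135) ≈ -1.79 dB.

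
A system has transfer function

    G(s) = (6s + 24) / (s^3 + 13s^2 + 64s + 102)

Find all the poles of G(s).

The poles are the roots of the denominator s^3 + 13s^2 + 64s + 102 = 0.
Trying s = -3: the polynomial evaluates to 0, so (s + 3) is a factor.
Dividing out leaves s^2 + 10s + 34 = 0.
The quadratic formula then gives s = -5 ± 3j.

s = -3, -5 ± 3j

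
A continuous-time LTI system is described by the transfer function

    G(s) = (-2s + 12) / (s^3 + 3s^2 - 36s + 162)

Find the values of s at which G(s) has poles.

s = 3 + 3j, 3 - 3j, -9

The poles are the roots of the denominator s^3 + 3s^2 - 36s + 162 = 0.
Trying s = -9: the polynomial evaluates to 0, so (s + 9) is a factor.
Dividing out leaves s^2 - 6s + 18 = 0.
The quadratic formula then gives s = 3 ± 3j.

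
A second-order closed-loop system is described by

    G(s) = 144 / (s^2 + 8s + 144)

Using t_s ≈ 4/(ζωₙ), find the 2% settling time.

t_s ≈ 1 s

Comparing s^2 + 8s + 144 to s^2 + 2ζωₙs + ωₙ²: ωₙ = 12 rad/s and ζ = 8/(2·12) ≈ 0.3333.
ζωₙ = 8/2 = 4, so t_s ≈ 4/(ζωₙ) = 4/4 = 1 s.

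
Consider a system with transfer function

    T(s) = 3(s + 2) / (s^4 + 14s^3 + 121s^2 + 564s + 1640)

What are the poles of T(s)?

s = -5 ± 4j, -2 ± 6j

The poles are the roots of the denominator s^4 + 14s^3 + 121s^2 + 564s + 1640 = 0.
No real roots exist; factor into two real quadratics: (s^2 + 10s + 41)(s^2 + 4s + 40) = 0.
Each quadratic gives a conjugate pair via the quadratic formula.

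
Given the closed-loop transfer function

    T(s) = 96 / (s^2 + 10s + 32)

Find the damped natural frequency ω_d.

Comparing s^2 + 10s + 32 to s^2 + 2ζωₙs + ωₙ²: ωₙ = √32 ≈ 5.657 rad/s and ζ = 10/(2·√32) ≈ 0.8839.
ζωₙ = 10/2 = 5, so ω_d = ωₙ√(1−ζ²) = √(ωₙ² − (ζωₙ)²) = √(32 − 5²) = √7 ≈ 2.646 rad/s.

ω_d ≈ 2.646 rad/s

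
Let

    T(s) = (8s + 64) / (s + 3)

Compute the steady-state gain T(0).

Set s = 0: T(0) = (64) / (3) = 64/3.

T(0) = 64/3 ≈ 21.33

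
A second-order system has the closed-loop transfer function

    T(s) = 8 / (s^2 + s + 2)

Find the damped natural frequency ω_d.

ω_d ≈ 1.323 rad/s

Comparing s^2 + s + 2 to s^2 + 2ζωₙs + ωₙ²: ωₙ = √2 ≈ 1.414 rad/s and ζ = 1/(2·√2) ≈ 0.3536.
ζωₙ = 1/2 = 0.5, so ω_d = ωₙ√(1−ζ²) = √(ωₙ² − (ζωₙ)²) = √(2 − 0.5²) = √1.75 ≈ 1.323 rad/s.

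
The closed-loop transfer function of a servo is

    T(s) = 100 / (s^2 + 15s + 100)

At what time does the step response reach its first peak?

Comparing s^2 + 15s + 100 to s^2 + 2ζωₙs + ωₙ²: ωₙ = 10 rad/s and ζ = 15/(2·10) = 0.75.
ζωₙ = 15/2 = 7.5, so ω_d = ωₙ√(1−ζ²) = √(ωₙ² − (ζωₙ)²) = √(100 − 7.5²) = √43.75 ≈ 6.614 rad/s.
t_p = π/ω_d = π/6.614 ≈ 0.4750 s.

t_p ≈ 0.4750 s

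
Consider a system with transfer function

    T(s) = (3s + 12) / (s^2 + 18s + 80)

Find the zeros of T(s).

s = -4

Set the numerator to zero: 3s + 12 = 0, i.e. 3·(s + 4) = 0.
So s = -4.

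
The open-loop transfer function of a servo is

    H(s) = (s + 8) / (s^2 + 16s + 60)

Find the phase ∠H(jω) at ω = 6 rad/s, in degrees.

∠H(j6) ≈ -39.09°

At s = j6: numerator = 8 + j6, denominator = 24 + j96.
∠H = ∠num − ∠den = 36.870° − (75.964°) = -39.09°.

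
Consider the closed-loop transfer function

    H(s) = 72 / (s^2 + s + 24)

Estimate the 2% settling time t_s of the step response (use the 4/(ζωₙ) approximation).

Comparing s^2 + s + 24 to s^2 + 2ζωₙs + ωₙ²: ωₙ = √24 ≈ 4.899 rad/s and ζ = 1/(2·√24) ≈ 0.1021.
ζωₙ = 1/2 = 0.5, so t_s ≈ 4/(ζωₙ) = 4/0.5 = 8 s.

t_s ≈ 8 s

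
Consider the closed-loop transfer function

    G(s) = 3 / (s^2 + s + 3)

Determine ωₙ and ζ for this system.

Compare the denominator to the standard form s^2 + 2ζωₙs + ωₙ².
ωₙ² = 3, so ωₙ = √3 ≈ 1.732 rad/s.
2ζωₙ = 1, so ζ = 1/(2·√3) ≈ 0.2887.

ωₙ ≈ 1.732 rad/s, ζ ≈ 0.2887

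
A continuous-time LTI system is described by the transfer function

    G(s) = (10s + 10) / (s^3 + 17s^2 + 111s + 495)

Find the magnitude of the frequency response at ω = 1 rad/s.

Substitute s = j1: numerator = 10 + j10, denominator = 478 + j110.
|G(j1)| = |10 + j10| / |478 + j110| = 14.142 / 490.49 ≈ 0.02883.

|G(j1)| ≈ 0.02883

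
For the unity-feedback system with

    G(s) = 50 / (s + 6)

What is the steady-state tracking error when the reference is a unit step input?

G(s) has no poles at the origin.
This is a Type 0 system. Kp = lim_{s→0} G(s) = 50/6 = 25/3.
e_ss = 1/(1 + Kp) = 1/(1 + 25/3) = 3/28 ≈ 0.1071.

e_ss = 0.1071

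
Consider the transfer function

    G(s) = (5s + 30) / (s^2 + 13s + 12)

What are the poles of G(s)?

s = -12, -1

The poles are the roots of the denominator s^2 + 13s + 12 = 0.
Factoring: (s + 12)(s + 1) = 0, so s = -12 and s = -1.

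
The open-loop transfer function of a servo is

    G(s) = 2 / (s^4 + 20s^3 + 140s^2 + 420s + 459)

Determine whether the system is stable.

The denominator s^4 + 20s^3 + 140s^2 + 420s + 459 factors as (s + 3)(s^2 + 8s + 17)(s + 9), giving poles at s = -3, -4 + j, -4 - j, -9.
Since all poles lie strictly in the left half-plane, the system is stable.

stable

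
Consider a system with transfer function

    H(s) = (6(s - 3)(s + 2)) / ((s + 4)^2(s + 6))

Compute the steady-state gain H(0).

H(0) = -3/8 ≈ -0.3750

At s = 0 each factor (s + a) contributes a and each (s^2 + bs + c) contributes c.
H(0) = 6·(-3) · (2) / ((4) · (4) · (6)) = -36/96 = -3/8.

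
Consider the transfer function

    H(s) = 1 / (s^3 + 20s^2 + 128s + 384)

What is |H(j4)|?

Substitute s = j4: numerator = 1, denominator = 64 + j448.
|H(j4)| = |1| / |64 + j448| = 1 / 452.55 ≈ 0.002210.

|H(j4)| ≈ 0.002210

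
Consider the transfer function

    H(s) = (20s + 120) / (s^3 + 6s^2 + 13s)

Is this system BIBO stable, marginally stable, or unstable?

marginally stable

The denominator s^3 + 6s^2 + 13s factors as s(s^2 + 6s + 13), giving poles at s = 0, -3 + 2j, -3 - 2j.
Since the simple pole(s) at s = 0 lie on the jω-axis with none in the right half-plane, the system is marginally stable.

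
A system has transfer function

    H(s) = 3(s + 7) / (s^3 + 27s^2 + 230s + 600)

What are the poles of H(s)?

The poles are the roots of the denominator s^3 + 27s^2 + 230s + 600 = 0.
Trying s = -5: the polynomial evaluates to 0, so (s + 5) is a factor.
Dividing out leaves s^2 + 22s + 120 = 0.
Factoring the quadratic: (s + 12)(s + 10) = 0.

s = -5, -12, -10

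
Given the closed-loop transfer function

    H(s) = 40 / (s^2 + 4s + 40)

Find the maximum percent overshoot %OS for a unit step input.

%OS ≈ 35.1%

Comparing s^2 + 4s + 40 to s^2 + 2ζωₙs + ωₙ²: ωₙ = √40 ≈ 6.325 rad/s and ζ = 4/(2·√40) ≈ 0.3162.
%OS = 100·exp(−πζ/√(1−ζ²)) = 100·exp(−π·0.3162/√(1−0.3162²)) ≈ 35.1%.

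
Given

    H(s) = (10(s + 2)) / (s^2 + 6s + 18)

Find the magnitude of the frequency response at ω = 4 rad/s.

|H(j4)| ≈ 1.857

Substitute s = j4: numerator = 20 + j40, denominator = 2 + j24.
|H(j4)| = |20 + j40| / |2 + j24| = 44.721 / 24.083 ≈ 1.857.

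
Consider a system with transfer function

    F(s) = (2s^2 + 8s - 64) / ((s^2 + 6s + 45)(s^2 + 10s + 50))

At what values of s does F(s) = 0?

s = 4, -8

Set the numerator to zero: 2s^2 + 8s - 64 = 0, i.e. 2·(s^2 + 4s - 32) = 0.
Factoring: (s - 4)(s + 8) = 0.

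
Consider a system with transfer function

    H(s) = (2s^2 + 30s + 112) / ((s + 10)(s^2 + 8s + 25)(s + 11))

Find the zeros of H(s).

Set the numerator to zero: 2s^2 + 30s + 112 = 0, i.e. 2·(s^2 + 15s + 56) = 0.
Factoring: (s + 8)(s + 7) = 0.

s = -8, -7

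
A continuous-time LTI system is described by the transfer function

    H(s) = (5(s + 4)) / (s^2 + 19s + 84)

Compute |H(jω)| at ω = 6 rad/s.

|H(j6)| ≈ 0.2915

Substitute s = j6: numerator = 20 + j30, denominator = 48 + j114.
|H(j6)| = |20 + j30| / |48 + j114| = 36.056 / 123.69 ≈ 0.2915.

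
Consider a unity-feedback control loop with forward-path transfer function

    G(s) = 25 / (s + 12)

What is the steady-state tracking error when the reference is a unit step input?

G(s) has no poles at the origin.
This is a Type 0 system. Kp = lim_{s→0} G(s) = 25/12.
e_ss = 1/(1 + Kp) = 1/(1 + 25/12) = 12/37 ≈ 0.3243.

e_ss = 0.3243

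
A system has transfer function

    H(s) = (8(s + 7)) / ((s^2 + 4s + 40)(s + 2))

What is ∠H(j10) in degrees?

At s = j10: numerator = 56 + j80, denominator = -520 - j520.
∠H = ∠num − ∠den = 55.008° − (-135°) = 190.0°, which wraps to -170.0°.

∠H(j10) ≈ -170.0°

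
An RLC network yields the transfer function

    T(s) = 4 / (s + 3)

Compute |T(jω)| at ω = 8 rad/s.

|T(j8)| ≈ 0.4682

Substitute s = j8: numerator = 4, denominator = 3 + j8.
|T(j8)| = |4| / |3 + j8| = 4 / 8.5440 ≈ 0.4682.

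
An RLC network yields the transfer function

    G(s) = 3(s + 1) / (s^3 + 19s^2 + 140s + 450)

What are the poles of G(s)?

The poles are the roots of the denominator s^3 + 19s^2 + 140s + 450 = 0.
Trying s = -9: the polynomial evaluates to 0, so (s + 9) is a factor.
Dividing out leaves s^2 + 10s + 50 = 0.
The quadratic formula then gives s = -5 ± 5j.

s = -5 ± 5j, -9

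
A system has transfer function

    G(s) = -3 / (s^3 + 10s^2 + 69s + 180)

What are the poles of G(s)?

s = -3 ± 6j, -4

The poles are the roots of the denominator s^3 + 10s^2 + 69s + 180 = 0.
Trying s = -4: the polynomial evaluates to 0, so (s + 4) is a factor.
Dividing out leaves s^2 + 6s + 45 = 0.
The quadratic formula then gives s = -3 ± 6j.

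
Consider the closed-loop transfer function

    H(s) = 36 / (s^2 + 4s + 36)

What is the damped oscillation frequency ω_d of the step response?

ω_d ≈ 5.657 rad/s

Comparing s^2 + 4s + 36 to s^2 + 2ζωₙs + ωₙ²: ωₙ = 6 rad/s and ζ = 4/(2·6) ≈ 0.3333.
ζωₙ = 4/2 = 2, so ω_d = ωₙ√(1−ζ²) = √(ωₙ² − (ζωₙ)²) = √(36 − 2²) = √32 ≈ 5.657 rad/s.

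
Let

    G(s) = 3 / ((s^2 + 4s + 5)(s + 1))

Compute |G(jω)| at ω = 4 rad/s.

|G(j4)| ≈ 0.03747

Substitute s = j4: numerator = 3, denominator = -75 - j28.
|G(j4)| = |3| / |-75 - j28| = 3 / 80.056 ≈ 0.03747.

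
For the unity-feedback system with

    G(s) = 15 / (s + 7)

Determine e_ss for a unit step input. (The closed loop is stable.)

G(s) has no poles at the origin.
This is a Type 0 system. Kp = lim_{s→0} G(s) = 15/7.
e_ss = 1/(1 + Kp) = 1/(1 + 15/7) = 7/22 ≈ 0.3182.

e_ss = 0.3182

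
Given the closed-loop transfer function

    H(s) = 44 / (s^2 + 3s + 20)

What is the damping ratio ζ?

ζ ≈ 0.3354

Compare the denominator to the standard form s^2 + 2ζωₙs + ωₙ².
ωₙ² = 20, so ωₙ = √20 ≈ 4.472 rad/s.
2ζωₙ = 3, so ζ = 3/(2·√20) ≈ 0.3354.
With ζ = 0.3354 the response is underdamped.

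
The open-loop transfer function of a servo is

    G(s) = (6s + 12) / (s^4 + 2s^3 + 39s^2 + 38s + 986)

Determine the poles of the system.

The poles are the roots of the denominator s^4 + 2s^3 + 39s^2 + 38s + 986 = 0.
No real roots exist; factor into two real quadratics: (s^2 - 4s + 29)(s^2 + 6s + 34) = 0.
Each quadratic gives a conjugate pair via the quadratic formula.

s = 2 + 5j, 2 - 5j, -3 + 5j, -3 - 5j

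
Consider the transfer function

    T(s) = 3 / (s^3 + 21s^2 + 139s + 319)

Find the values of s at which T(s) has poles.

s = -5 ± 2j, -11

The poles are the roots of the denominator s^3 + 21s^2 + 139s + 319 = 0.
Trying s = -11: the polynomial evaluates to 0, so (s + 11) is a factor.
Dividing out leaves s^2 + 10s + 29 = 0.
The quadratic formula then gives s = -5 ± 2j.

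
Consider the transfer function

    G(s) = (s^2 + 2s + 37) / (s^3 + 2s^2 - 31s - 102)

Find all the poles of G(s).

s = -4 ± j, 6

The poles are the roots of the denominator s^3 + 2s^2 - 31s - 102 = 0.
Trying s = 6: the polynomial evaluates to 0, so (s - 6) is a factor.
Dividing out leaves s^2 + 8s + 17 = 0.
The quadratic formula then gives s = -4 ± 1j.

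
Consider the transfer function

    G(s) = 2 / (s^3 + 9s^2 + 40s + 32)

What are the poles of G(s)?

s = -4 ± 4j, -1

The poles are the roots of the denominator s^3 + 9s^2 + 40s + 32 = 0.
Trying s = -1: the polynomial evaluates to 0, so (s + 1) is a factor.
Dividing out leaves s^2 + 8s + 32 = 0.
The quadratic formula then gives s = -4 ± 4j.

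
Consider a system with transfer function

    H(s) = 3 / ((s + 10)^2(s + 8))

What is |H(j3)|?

Substitute s = j3: numerator = 3, denominator = 548 + j753.
|H(j3)| = |3| / |548 + j753| = 3 / 931.30 ≈ 0.003221.

|H(j3)| ≈ 0.003221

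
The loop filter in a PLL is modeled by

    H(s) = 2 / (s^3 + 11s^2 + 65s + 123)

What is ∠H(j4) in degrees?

∠H(j4) ≈ -105.1°

At s = j4: numerator = 2, denominator = -53 + j196.
∠H = ∠num − ∠den = 0° − (105.13°) = -105.1°.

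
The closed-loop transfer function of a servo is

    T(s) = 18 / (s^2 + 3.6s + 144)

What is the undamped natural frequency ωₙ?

Compare the denominator to the standard form s^2 + 2ζωₙs + ωₙ².
ωₙ² = 144, so ωₙ = 12 rad/s.

ωₙ = 12 rad/s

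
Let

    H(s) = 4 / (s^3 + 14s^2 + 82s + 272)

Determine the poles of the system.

s = -3 + 5j, -3 - 5j, -8

The poles are the roots of the denominator s^3 + 14s^2 + 82s + 272 = 0.
Trying s = -8: the polynomial evaluates to 0, so (s + 8) is a factor.
Dividing out leaves s^2 + 6s + 34 = 0.
The quadratic formula then gives s = -3 ± 5j.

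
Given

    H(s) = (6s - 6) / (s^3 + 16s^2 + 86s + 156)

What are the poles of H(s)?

s = -5 ± j, -6

The poles are the roots of the denominator s^3 + 16s^2 + 86s + 156 = 0.
Trying s = -6: the polynomial evaluates to 0, so (s + 6) is a factor.
Dividing out leaves s^2 + 10s + 26 = 0.
The quadratic formula then gives s = -5 ± 1j.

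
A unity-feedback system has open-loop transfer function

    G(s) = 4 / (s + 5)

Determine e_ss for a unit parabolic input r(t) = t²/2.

G(s) has no poles at the origin.
This is a Type 0 system; Ka = lim_{s→0} s^2·G(s) = 0, so the steady-state error for a parabola input is infinite.

e_ss = ∞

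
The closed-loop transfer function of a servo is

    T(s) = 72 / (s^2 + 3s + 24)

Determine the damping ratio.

ζ ≈ 0.3062

Compare the denominator to the standard form s^2 + 2ζωₙs + ωₙ².
ωₙ² = 24, so ωₙ = √24 ≈ 4.899 rad/s.
2ζωₙ = 3, so ζ = 3/(2·√24) ≈ 0.3062.
With ζ = 0.3062 the response is underdamped.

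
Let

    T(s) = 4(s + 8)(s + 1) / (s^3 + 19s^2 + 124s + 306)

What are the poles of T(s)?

The poles are the roots of the denominator s^3 + 19s^2 + 124s + 306 = 0.
Trying s = -9: the polynomial evaluates to 0, so (s + 9) is a factor.
Dividing out leaves s^2 + 10s + 34 = 0.
The quadratic formula then gives s = -5 ± 3j.

s = -5 + 3j, -5 - 3j, -9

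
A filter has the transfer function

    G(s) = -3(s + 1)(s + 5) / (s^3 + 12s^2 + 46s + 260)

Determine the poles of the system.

The poles are the roots of the denominator s^3 + 12s^2 + 46s + 260 = 0.
Trying s = -10: the polynomial evaluates to 0, so (s + 10) is a factor.
Dividing out leaves s^2 + 2s + 26 = 0.
The quadratic formula then gives s = -1 ± 5j.

s = -1 + 5j, -1 - 5j, -10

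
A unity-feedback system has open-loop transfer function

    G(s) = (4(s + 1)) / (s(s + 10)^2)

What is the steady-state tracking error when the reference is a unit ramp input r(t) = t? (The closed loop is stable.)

G(s) has one pole at the origin.
This is a Type 1 system. Kv = lim_{s→0} s·G(s) = 4/100 = 1/25.
e_ss = 1/Kv = 1/(1/25) = 25.

e_ss = 25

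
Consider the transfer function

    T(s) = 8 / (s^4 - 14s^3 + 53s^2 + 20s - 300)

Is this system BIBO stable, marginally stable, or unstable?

The denominator s^4 - 14s^3 + 53s^2 + 20s - 300 factors as (s + 2)(s - 5)^2(s - 6), giving poles at s = -2, 5, 5, 6.
Since the pole(s) at s = 5, 5, 6 lie in the right half-plane, the system is unstable.

unstable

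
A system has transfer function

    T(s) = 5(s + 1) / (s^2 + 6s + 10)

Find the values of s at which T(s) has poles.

s = -3 ± j

The poles are the roots of the denominator s^2 + 6s + 10 = 0.
Using the quadratic formula: s = (-6 ± √(-4))/2 = -3 ± 1j.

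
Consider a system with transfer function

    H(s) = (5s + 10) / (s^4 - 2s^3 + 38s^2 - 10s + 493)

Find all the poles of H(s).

The poles are the roots of the denominator s^4 - 2s^3 + 38s^2 - 10s + 493 = 0.
No real roots exist; factor into two real quadratics: (s^2 - 4s + 29)(s^2 + 2s + 17) = 0.
Each quadratic gives a conjugate pair via the quadratic formula.

s = 2 + 5j, 2 - 5j, -1 + 4j, -1 - 4j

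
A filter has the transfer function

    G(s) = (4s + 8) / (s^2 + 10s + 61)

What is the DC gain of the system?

G(0) = 8/61 ≈ 0.1311

Set s = 0: G(0) = (8) / (61) = 8/61.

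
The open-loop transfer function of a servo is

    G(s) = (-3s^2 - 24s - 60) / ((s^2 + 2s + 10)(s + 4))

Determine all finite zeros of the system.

Set the numerator to zero: -3s^2 - 24s - 60 = 0, i.e. -3·(s^2 + 8s + 20) = 0.
Factoring: (s^2 + 8s + 20) = 0.

s = -4 + 2j, -4 - 2j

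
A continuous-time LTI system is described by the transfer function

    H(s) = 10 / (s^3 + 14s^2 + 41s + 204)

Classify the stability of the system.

stable

The denominator s^3 + 14s^2 + 41s + 204 factors as (s^2 + 2s + 17)(s + 12), giving poles at s = -1 + 4j, -1 - 4j, -12.
Since all poles lie strictly in the left half-plane, the system is stable.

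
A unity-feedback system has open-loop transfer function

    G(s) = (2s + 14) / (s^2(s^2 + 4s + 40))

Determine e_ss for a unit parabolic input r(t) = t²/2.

e_ss = 2.857

G(s) has 2 poles at the origin.
This is a Type 2 system. Ka = lim_{s→0} s^2·G(s) = 14/40 = 7/20.
e_ss = 1/Ka = 1/(7/20) = 20/7 ≈ 2.857.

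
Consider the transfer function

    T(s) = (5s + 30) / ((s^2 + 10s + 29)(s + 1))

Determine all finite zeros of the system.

Set the numerator to zero: 5s + 30 = 0, i.e. 5·(s + 6) = 0.
So s = -6.

s = -6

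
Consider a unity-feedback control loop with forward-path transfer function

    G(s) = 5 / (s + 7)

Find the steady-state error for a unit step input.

e_ss = 0.5833

G(s) has no poles at the origin.
This is a Type 0 system. Kp = lim_{s→0} G(s) = 5/7.
e_ss = 1/(1 + Kp) = 1/(1 + 5/7) = 7/12 ≈ 0.5833.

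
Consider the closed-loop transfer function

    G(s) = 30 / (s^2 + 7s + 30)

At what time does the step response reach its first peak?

Comparing s^2 + 7s + 30 to s^2 + 2ζωₙs + ωₙ²: ωₙ = √30 ≈ 5.477 rad/s and ζ = 7/(2·√30) ≈ 0.6390.
ζωₙ = 7/2 = 3.5, so ω_d = ωₙ√(1−ζ²) = √(ωₙ² − (ζωₙ)²) = √(30 − 3.5²) = √17.75 ≈ 4.213 rad/s.
t_p = π/ω_d = π/4.213 ≈ 0.7457 s.

t_p ≈ 0.7457 s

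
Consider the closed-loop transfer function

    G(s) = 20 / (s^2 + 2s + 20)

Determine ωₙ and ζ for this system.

Compare the denominator to the standard form s^2 + 2ζωₙs + ωₙ².
ωₙ² = 20, so ωₙ = √20 ≈ 4.472 rad/s.
2ζωₙ = 2, so ζ = 2/(2·√20) ≈ 0.2236.

ωₙ ≈ 4.472 rad/s, ζ ≈ 0.2236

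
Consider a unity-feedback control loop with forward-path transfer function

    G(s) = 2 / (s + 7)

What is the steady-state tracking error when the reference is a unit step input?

e_ss = 0.7778

G(s) has no poles at the origin.
This is a Type 0 system. Kp = lim_{s→0} G(s) = 2/7.
e_ss = 1/(1 + Kp) = 1/(1 + 2/7) = 7/9 ≈ 0.7778.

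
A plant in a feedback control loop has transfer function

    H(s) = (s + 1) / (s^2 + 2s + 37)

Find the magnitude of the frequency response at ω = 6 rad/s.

|H(j6)| ≈ 0.5051

Substitute s = j6: numerator = 1 + j6, denominator = 1 + j12.
|H(j6)| = |1 + j6| / |1 + j12| = 6.0828 / 12.042 ≈ 0.5051.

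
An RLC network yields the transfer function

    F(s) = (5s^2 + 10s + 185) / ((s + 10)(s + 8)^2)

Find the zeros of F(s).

s = -1 ± 6j

Set the numerator to zero: 5s^2 + 10s + 185 = 0, i.e. 5·(s^2 + 2s + 37) = 0.
Factoring: (s^2 + 2s + 37) = 0.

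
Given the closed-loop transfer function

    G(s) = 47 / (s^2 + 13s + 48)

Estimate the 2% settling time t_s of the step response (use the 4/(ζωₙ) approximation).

Comparing s^2 + 13s + 48 to s^2 + 2ζωₙs + ωₙ²: ωₙ = √48 ≈ 6.928 rad/s and ζ = 13/(2·√48) ≈ 0.9382.
ζωₙ = 13/2 = 6.5, so t_s ≈ 4/(ζωₙ) = 4/6.5 ≈ 0.6154 s.

t_s ≈ 0.6154 s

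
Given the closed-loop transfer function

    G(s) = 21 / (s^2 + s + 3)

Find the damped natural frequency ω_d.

Comparing s^2 + s + 3 to s^2 + 2ζωₙs + ωₙ²: ωₙ = √3 ≈ 1.732 rad/s and ζ = 1/(2·√3) ≈ 0.2887.
ζωₙ = 1/2 = 0.5, so ω_d = ωₙ√(1−ζ²) = √(ωₙ² − (ζωₙ)²) = √(3 − 0.5²) = √2.75 ≈ 1.658 rad/s.

ω_d ≈ 1.658 rad/s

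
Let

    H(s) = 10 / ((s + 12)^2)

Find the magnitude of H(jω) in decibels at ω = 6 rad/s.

Substitute s = j6: numerator = 10, denominator = 108 + j144.
|H(j6)| = |10| / |108 + j144| = 10 / 180 ≈ 0.05556.
In decibels: 20·log₁₀(0.05556) ≈ -25.1 dB.

|H(j6)|_dB ≈ -25.1 dB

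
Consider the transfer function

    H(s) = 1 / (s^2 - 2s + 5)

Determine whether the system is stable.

The denominator s^2 - 2s + 5 factors as (s^2 - 2s + 5), giving poles at s = 1 + 2j, 1 - 2j.
Since the pole(s) at s = 1 + 2j, 1 - 2j lie in the right half-plane, the system is unstable.

unstable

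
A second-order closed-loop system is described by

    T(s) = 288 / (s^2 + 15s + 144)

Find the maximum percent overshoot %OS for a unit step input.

Comparing s^2 + 15s + 144 to s^2 + 2ζωₙs + ωₙ²: ωₙ = 12 rad/s and ζ = 15/(2·12) = 0.625.
%OS = 100·exp(−πζ/√(1−ζ²)) = 100·exp(−π·0.625/√(1−0.625²)) ≈ 8.08%.

%OS ≈ 8.08%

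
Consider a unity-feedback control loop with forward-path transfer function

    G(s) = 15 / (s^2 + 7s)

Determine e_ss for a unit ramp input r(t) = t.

e_ss = 0.4667

G(s) has one pole at the origin.
This is a Type 1 system. Kv = lim_{s→0} s·G(s) = 15/7.
e_ss = 1/Kv = 1/(15/7) = 7/15 ≈ 0.4667.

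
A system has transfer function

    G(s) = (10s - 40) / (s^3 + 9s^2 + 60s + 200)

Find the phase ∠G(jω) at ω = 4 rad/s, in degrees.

∠G(j4) ≈ 62.65°

At s = j4: numerator = -40 + j40, denominator = 56 + j176.
∠G = ∠num − ∠den = 135° − (72.350°) = 62.65°.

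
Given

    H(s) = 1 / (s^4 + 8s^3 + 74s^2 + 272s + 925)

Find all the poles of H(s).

The poles are the roots of the denominator s^4 + 8s^3 + 74s^2 + 272s + 925 = 0.
No real roots exist; factor into two real quadratics: (s^2 + 6s + 25)(s^2 + 2s + 37) = 0.
Each quadratic gives a conjugate pair via the quadratic formula.

s = -3 + 4j, -3 - 4j, -1 + 6j, -1 - 6j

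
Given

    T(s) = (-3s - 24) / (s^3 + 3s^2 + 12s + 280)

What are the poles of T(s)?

The poles are the roots of the denominator s^3 + 3s^2 + 12s + 280 = 0.
Trying s = -7: the polynomial evaluates to 0, so (s + 7) is a factor.
Dividing out leaves s^2 - 4s + 40 = 0.
The quadratic formula then gives s = 2 ± 6j.

s = -7, 2 + 6j, 2 - 6j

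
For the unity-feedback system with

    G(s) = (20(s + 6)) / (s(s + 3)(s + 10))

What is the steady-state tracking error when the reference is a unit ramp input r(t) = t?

G(s) has one pole at the origin.
This is a Type 1 system. Kv = lim_{s→0} s·G(s) = 120/30 = 4.
e_ss = 1/Kv = 1/(4) = 1/4 ≈ 0.2500.

e_ss = 0.2500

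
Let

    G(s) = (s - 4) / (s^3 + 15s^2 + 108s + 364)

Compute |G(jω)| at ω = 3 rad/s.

|G(j3)| ≈ 0.01333

Substitute s = j3: numerator = -4 + j3, denominator = 229 + j297.
|G(j3)| = |-4 + j3| / |229 + j297| = 5 / 375.03 ≈ 0.01333.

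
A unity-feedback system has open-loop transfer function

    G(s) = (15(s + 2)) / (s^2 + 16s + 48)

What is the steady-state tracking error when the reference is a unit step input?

G(s) has no poles at the origin.
This is a Type 0 system. Kp = lim_{s→0} G(s) = 30/48 = 5/8.
e_ss = 1/(1 + Kp) = 1/(1 + 5/8) = 8/13 ≈ 0.6154.

e_ss = 0.6154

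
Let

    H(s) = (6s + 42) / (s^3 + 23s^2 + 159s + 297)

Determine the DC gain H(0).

Set s = 0: H(0) = (42) / (297) = 14/99.

H(0) = 14/99 ≈ 0.1414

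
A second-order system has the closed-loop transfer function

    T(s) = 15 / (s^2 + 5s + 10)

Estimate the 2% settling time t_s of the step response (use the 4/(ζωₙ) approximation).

Comparing s^2 + 5s + 10 to s^2 + 2ζωₙs + ωₙ²: ωₙ = √10 ≈ 3.162 rad/s and ζ = 5/(2·√10) ≈ 0.7906.
ζωₙ = 5/2 = 2.5, so t_s ≈ 4/(ζωₙ) = 4/2.5 = 1.600 s.

t_s ≈ 1.600 s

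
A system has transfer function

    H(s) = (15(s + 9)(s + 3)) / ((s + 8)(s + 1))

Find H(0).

At s = 0 each factor (s + a) contributes a and each (s^2 + bs + c) contributes c.
H(0) = 15·(9) · (3) / ((8) · (1)) = 405/8 = 405/8.

H(0) = 405/8 ≈ 50.62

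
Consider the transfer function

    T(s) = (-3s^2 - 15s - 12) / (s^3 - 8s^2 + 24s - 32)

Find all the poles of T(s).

The poles are the roots of the denominator s^3 - 8s^2 + 24s - 32 = 0.
Trying s = 4: the polynomial evaluates to 0, so (s - 4) is a factor.
Dividing out leaves s^2 - 4s + 8 = 0.
The quadratic formula then gives s = 2 ± 2j.

s = 2 + 2j, 2 - 2j, 4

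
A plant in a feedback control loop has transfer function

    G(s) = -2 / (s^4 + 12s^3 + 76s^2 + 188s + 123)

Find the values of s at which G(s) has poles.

s = -4 ± 5j, -1, -3

The poles are the roots of the denominator s^4 + 12s^3 + 76s^2 + 188s + 123 = 0.
Trying s = -1: the polynomial evaluates to 0, so (s + 1) is a factor.
Dividing out leaves s^3 + 11s^2 + 65s + 123 = 0.
This factors further as (s^2 + 8s + 41)(s + 3) = 0.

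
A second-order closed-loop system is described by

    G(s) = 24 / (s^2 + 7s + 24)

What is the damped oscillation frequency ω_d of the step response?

Comparing s^2 + 7s + 24 to s^2 + 2ζωₙs + ωₙ²: ωₙ = √24 ≈ 4.899 rad/s and ζ = 7/(2·√24) ≈ 0.7144.
ζωₙ = 7/2 = 3.5, so ω_d = ωₙ√(1−ζ²) = √(ωₙ² − (ζωₙ)²) = √(24 − 3.5²) = √11.75 ≈ 3.428 rad/s.

ω_d ≈ 3.428 rad/s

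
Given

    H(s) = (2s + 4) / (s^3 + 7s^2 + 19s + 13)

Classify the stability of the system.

The denominator s^3 + 7s^2 + 19s + 13 factors as (s^2 + 6s + 13)(s + 1), giving poles at s = -3 ± 2j, -1.
Since all poles lie strictly in the left half-plane, the system is stable.

stable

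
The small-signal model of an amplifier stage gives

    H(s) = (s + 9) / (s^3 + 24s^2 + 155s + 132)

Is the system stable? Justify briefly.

stable

The denominator s^3 + 24s^2 + 155s + 132 factors as (s + 12)(s + 1)(s + 11), giving poles at s = -12, -1, -11.
Since all poles lie strictly in the left half-plane, the system is stable.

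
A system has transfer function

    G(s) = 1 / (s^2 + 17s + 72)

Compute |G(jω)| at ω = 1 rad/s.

|G(j1)| ≈ 0.01370

Substitute s = j1: numerator = 1, denominator = 71 + j17.
|G(j1)| = |1| / |71 + j17| = 1 / 73.007 ≈ 0.01370.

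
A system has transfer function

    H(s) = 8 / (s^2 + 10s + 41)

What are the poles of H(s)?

The poles are the roots of the denominator s^2 + 10s + 41 = 0.
Using the quadratic formula: s = (-10 ± √(-64))/2 = -5 ± 4j.

s = -5 + 4j, -5 - 4j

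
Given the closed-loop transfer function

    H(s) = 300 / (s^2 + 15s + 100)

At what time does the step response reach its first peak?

Comparing s^2 + 15s + 100 to s^2 + 2ζωₙs + ωₙ²: ωₙ = 10 rad/s and ζ = 15/(2·10) = 0.75.
ζωₙ = 15/2 = 7.5, so ω_d = ωₙ√(1−ζ²) = √(ωₙ² − (ζωₙ)²) = √(100 − 7.5²) = √43.75 ≈ 6.614 rad/s.
t_p = π/ω_d = π/6.614 ≈ 0.4750 s.

t_p ≈ 0.4750 s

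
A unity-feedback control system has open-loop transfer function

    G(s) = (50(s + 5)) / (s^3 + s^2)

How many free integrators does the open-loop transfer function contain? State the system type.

Type 2

The denominator has 2 factors of s at the origin (free integrators), so this is a Type 2 system.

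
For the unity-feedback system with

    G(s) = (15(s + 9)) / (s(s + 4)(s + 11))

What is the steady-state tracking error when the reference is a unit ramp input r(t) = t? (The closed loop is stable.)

G(s) has one pole at the origin.
This is a Type 1 system. Kv = lim_{s→0} s·G(s) = 135/44.
e_ss = 1/Kv = 1/(135/44) = 44/135 ≈ 0.3259.

e_ss = 0.3259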